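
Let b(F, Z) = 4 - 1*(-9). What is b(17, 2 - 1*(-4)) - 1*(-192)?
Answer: 205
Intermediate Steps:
b(F, Z) = 13 (b(F, Z) = 4 + 9 = 13)
b(17, 2 - 1*(-4)) - 1*(-192) = 13 - 1*(-192) = 13 + 192 = 205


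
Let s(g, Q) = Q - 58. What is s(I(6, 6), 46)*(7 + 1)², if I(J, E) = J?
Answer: -768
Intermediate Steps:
s(g, Q) = -58 + Q
s(I(6, 6), 46)*(7 + 1)² = (-58 + 46)*(7 + 1)² = -12*8² = -12*64 = -768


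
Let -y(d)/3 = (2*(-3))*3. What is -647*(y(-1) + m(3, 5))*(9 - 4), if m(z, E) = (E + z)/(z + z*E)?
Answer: -1585150/9 ≈ -1.7613e+5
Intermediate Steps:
m(z, E) = (E + z)/(z + E*z)
y(d) = 54 (y(d) = -3*2*(-3)*3 = -(-18)*3 = -3*(-18) = 54)
-647*(y(-1) + m(3, 5))*(9 - 4) = -647*(54 + (5 + 3)/(3*(1 + 5)))*(9 - 4) = -647*(54 + (⅓)*8/6)*5 = -647*(54 + (⅓)*(⅙)*8)*5 = -647*(54 + 4/9)*5 = -317030*5/9 = -647*2450/9 = -1585150/9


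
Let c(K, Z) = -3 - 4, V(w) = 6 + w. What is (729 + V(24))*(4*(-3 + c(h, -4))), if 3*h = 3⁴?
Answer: -30360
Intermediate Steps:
h = 27 (h = (⅓)*3⁴ = (⅓)*81 = 27)
c(K, Z) = -7
(729 + V(24))*(4*(-3 + c(h, -4))) = (729 + (6 + 24))*(4*(-3 - 7)) = (729 + 30)*(4*(-10)) = 759*(-40) = -30360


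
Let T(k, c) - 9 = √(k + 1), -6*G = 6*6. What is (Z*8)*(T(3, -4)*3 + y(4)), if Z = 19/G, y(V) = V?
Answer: -2812/3 ≈ -937.33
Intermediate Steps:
G = -6 ≈ -6.0000
T(k, c) = 9 + √(1 + k) (T(k, c) = 9 + √(k + 1) = 9 + √(1 + k))
Z = -19/6 (Z = 19/(-6) = 19*(-⅙) = -19/6 ≈ -3.1667)
(Z*8)*(T(3, -4)*3 + y(4)) = (-19/6*8)*((9 + √(1 + 3))*3 + 4) = -76*((9 + √4)*3 + 4)/3 = -76*((9 + 2)*3 + 4)/3 = -76*(11*3 + 4)/3 = -76*(33 + 4)/3 = -76/3*37 = -2812/3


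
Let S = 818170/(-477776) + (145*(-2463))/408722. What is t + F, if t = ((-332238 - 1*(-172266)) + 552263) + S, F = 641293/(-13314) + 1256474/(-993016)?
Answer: 15822967003340958249538955/40340118510128243352 ≈ 3.9224e+5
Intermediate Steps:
S = -126258652625/48819390568 (S = 818170*(-1/477776) - 357135*1/408722 = -409085/238888 - 357135/408722 = -126258652625/48819390568 ≈ -2.5862)
F = -163385726131/3305253756 (F = 641293*(-1/13314) + 1256474*(-1/993016) = -641293/13314 - 628237/496508 = -163385726131/3305253756 ≈ -49.432)
t = 19151281286658663/48819390568 (t = ((-332238 - 1*(-172266)) + 552263) - 126258652625/48819390568 = ((-332238 + 172266) + 552263) - 126258652625/48819390568 = (-159972 + 552263) - 126258652625/48819390568 = 392291 - 126258652625/48819390568 = 19151281286658663/48819390568 ≈ 3.9229e+5)
t + F = 19151281286658663/48819390568 - 163385726131/3305253756 = 15822967003340958249538955/40340118510128243352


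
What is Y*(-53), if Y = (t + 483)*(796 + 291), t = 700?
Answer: -68153813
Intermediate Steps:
Y = 1285921 (Y = (700 + 483)*(796 + 291) = 1183*1087 = 1285921)
Y*(-53) = 1285921*(-53) = -68153813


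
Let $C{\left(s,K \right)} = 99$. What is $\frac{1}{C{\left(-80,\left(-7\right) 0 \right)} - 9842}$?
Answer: $- \frac{1}{9743} \approx -0.00010264$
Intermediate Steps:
$\frac{1}{C{\left(-80,\left(-7\right) 0 \right)} - 9842} = \frac{1}{99 - 9842} = \frac{1}{-9743} = - \frac{1}{9743}$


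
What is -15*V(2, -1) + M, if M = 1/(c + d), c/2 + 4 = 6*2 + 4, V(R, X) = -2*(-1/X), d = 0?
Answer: 721/24 ≈ 30.042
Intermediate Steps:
V(R, X) = 2/X (V(R, X) = -(-2)/X = 2/X)
c = 24 (c = -8 + 2*(6*2 + 4) = -8 + 2*(12 + 4) = -8 + 2*16 = -8 + 32 = 24)
M = 1/24 (M = 1/(24 + 0) = 1/24 ≈ 0.041667)
-15*V(2, -1) + M = -30/(-1) + 1/24 = -30*(-1) + 1/24 = -15*(-2) + 1/24 = 30 + 1/24 = 721/24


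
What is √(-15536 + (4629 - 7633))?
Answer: 6*I*√515 ≈ 136.16*I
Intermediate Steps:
√(-15536 + (4629 - 7633)) = √(-15536 - 3004) = √(-18540) = 6*I*√515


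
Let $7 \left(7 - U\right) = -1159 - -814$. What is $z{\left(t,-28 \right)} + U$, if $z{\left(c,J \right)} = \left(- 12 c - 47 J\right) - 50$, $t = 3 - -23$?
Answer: $\frac{7072}{7} \approx 1010.3$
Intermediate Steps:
$t = 26$ ($t = 3 + 23 = 26$)
$U = \frac{394}{7}$ ($U = 7 - \frac{-1159 - -814}{7} = 7 - \frac{-1159 + 814}{7} = 7 - - \frac{345}{7} = 7 + \frac{345}{7} = \frac{394}{7} \approx 56.286$)
$z{\left(c,J \right)} = -50 - 47 J - 12 c$ ($z{\left(c,J \right)} = \left(- 47 J - 12 c\right) - 50 = -50 - 47 J - 12 c$)
$z{\left(t,-28 \right)} + U = \left(-50 - -1316 - 312\right) + \frac{394}{7} = \left(-50 + 1316 - 312\right) + \frac{394}{7} = 954 + \frac{394}{7} = \frac{7072}{7}$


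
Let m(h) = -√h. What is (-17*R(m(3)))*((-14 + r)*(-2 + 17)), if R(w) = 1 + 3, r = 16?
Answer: -2040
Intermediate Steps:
R(w) = 4
(-17*R(m(3)))*((-14 + r)*(-2 + 17)) = (-17*4)*((-14 + 16)*(-2 + 17)) = -136*15 = -68*30 = -2040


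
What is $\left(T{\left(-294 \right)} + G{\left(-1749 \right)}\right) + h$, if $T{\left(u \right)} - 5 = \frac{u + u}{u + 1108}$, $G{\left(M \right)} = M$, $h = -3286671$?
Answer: $- \frac{1338385199}{407} \approx -3.2884 \cdot 10^{6}$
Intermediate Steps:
$T{\left(u \right)} = 5 + \frac{2 u}{1108 + u}$ ($T{\left(u \right)} = 5 + \frac{u + u}{u + 1108} = 5 + \frac{2 u}{1108 + u}$)
$\left(T{\left(-294 \right)} + G{\left(-1749 \right)}\right) + h = \left(\frac{5540 + 7 \left(-294\right)}{1108 - 294} - 1749\right) - 3286671 = \left(\frac{5540 - 2058}{814} - 1749\right) - 3286671 = \left(\frac{1}{814} \cdot 3482 - 1749\right) - 3286671 = \left(\frac{1741}{407} - 1749\right) - 3286671 = - \frac{710102}{407} - 3286671 = - \frac{1338385199}{407}$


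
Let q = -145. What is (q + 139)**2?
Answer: 36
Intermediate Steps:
(q + 139)**2 = (-145 + 139)**2 = (-6)**2 = 36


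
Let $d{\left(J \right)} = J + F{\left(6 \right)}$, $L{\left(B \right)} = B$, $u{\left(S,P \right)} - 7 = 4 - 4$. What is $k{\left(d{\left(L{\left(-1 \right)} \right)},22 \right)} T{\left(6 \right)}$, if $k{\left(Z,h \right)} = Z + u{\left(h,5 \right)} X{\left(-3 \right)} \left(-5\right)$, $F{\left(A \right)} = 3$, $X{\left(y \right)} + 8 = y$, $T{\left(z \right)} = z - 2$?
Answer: $1548$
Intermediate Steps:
$u{\left(S,P \right)} = 7$ ($u{\left(S,P \right)} = 7 + \left(4 - 4\right) = 7 + 0 = 7$)
$T{\left(z \right)} = -2 + z$
$X{\left(y \right)} = -8 + y$
$d{\left(J \right)} = 3 + J$ ($d{\left(J \right)} = J + 3 = 3 + J$)
$k{\left(Z,h \right)} = 385 + Z$ ($k{\left(Z,h \right)} = Z + 7 \left(-8 - 3\right) \left(-5\right) = Z + 7 \left(-11\right) \left(-5\right) = Z - -385 = Z + 385 = 385 + Z$)
$k{\left(d{\left(L{\left(-1 \right)} \right)},22 \right)} T{\left(6 \right)} = \left(385 + \left(3 - 1\right)\right) \left(-2 + 6\right) = \left(385 + 2\right) 4 = 387 \cdot 4 = 1548$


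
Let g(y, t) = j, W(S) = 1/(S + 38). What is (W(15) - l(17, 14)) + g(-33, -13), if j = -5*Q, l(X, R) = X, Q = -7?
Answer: 955/53 ≈ 18.019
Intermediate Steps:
j = 35 (j = -5*(-7) = 35)
W(S) = 1/(38 + S)
g(y, t) = 35
(W(15) - l(17, 14)) + g(-33, -13) = (1/(38 + 15) - 1*17) + 35 = (1/53 - 17) + 35 = -900/53 + 35 = 955/53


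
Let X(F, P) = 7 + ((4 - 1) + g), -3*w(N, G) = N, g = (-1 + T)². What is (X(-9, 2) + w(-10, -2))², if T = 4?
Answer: 4489/9 ≈ 498.78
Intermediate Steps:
g = 9 (g = (-1 + 4)² = 3² = 9)
w(N, G) = -N/3
X(F, P) = 19 (X(F, P) = 7 + ((4 - 1) + 9) = 7 + (3 + 9) = 7 + 12 = 19)
(X(-9, 2) + w(-10, -2))² = (19 - ⅓*(-10))² = (19 + 10/3)² = (67/3)² = 4489/9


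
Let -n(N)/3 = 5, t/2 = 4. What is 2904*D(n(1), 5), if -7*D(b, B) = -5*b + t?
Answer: -241032/7 ≈ -34433.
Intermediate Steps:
t = 8 (t = 2*4 = 8)
n(N) = -15 (n(N) = -3*5 = -15)
D(b, B) = -8/7 + 5*b/7 (D(b, B) = -(-5*b + 8)/7 = -(8 - 5*b)/7 = -8/7 + 5*b/7)
2904*D(n(1), 5) = 2904*(-8/7 + (5/7)*(-15)) = 2904*(-8/7 - 75/7) = 2904*(-83/7) = -241032/7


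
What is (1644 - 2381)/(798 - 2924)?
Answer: 737/2126 ≈ 0.34666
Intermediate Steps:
(1644 - 2381)/(798 - 2924) = -737/(-2126) = -737*(-1/2126) = 737/2126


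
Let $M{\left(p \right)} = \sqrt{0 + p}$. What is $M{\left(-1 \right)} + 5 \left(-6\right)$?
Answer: $-30 + i \approx -30.0 + 1.0 i$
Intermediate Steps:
$M{\left(p \right)} = \sqrt{p}$
$M{\left(-1 \right)} + 5 \left(-6\right) = \sqrt{-1} + 5 \left(-6\right) = i - 30 = -30 + i$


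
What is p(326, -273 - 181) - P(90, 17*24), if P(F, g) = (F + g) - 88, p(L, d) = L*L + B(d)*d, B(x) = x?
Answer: 311982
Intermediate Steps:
p(L, d) = L² + d² (p(L, d) = L*L + d*d = L² + d²)
P(F, g) = -88 + F + g
p(326, -273 - 181) - P(90, 17*24) = (326² + (-273 - 181)²) - (-88 + 90 + 17*24) = (106276 + (-454)²) - (-88 + 90 + 408) = (106276 + 206116) - 1*410 = 312392 - 410 = 311982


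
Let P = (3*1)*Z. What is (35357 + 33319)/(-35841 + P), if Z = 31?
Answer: -5723/2979 ≈ -1.9211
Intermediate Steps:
P = 93 (P = (3*1)*31 = 3*31 = 93)
(35357 + 33319)/(-35841 + P) = (35357 + 33319)/(-35841 + 93) = 68676/(-35748) = 68676*(-1/35748) = -5723/2979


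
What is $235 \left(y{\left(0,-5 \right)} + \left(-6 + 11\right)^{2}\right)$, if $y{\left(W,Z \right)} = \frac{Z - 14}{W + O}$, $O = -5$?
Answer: $6768$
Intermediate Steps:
$y{\left(W,Z \right)} = \frac{-14 + Z}{-5 + W}$ ($y{\left(W,Z \right)} = \frac{Z - 14}{W - 5} = \frac{-14 + Z}{-5 + W}$)
$235 \left(y{\left(0,-5 \right)} + \left(-6 + 11\right)^{2}\right) = 235 \left(\frac{-14 - 5}{-5 + 0} + \left(-6 + 11\right)^{2}\right) = 235 \left(\frac{1}{-5} \left(-19\right) + 5^{2}\right) = 235 \left(\left(- \frac{1}{5}\right) \left(-19\right) + 25\right) = 235 \left(\frac{19}{5} + 25\right) = 235 \cdot \frac{144}{5} = 6768$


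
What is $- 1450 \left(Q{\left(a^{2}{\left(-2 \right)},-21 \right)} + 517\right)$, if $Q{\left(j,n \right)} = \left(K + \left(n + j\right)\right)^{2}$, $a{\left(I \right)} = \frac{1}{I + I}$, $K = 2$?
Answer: $- \frac{162516725}{128} \approx -1.2697 \cdot 10^{6}$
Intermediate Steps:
$a{\left(I \right)} = \frac{1}{2 I}$
$Q{\left(j,n \right)} = \left(2 + j + n\right)^{2}$ ($Q{\left(j,n \right)} = \left(2 + \left(n + j\right)\right)^{2} = \left(2 + \left(j + n\right)\right)^{2} = \left(2 + j + n\right)^{2}$)
$- 1450 \left(Q{\left(a^{2}{\left(-2 \right)},-21 \right)} + 517\right) = - 1450 \left(\left(2 + \left(\frac{1}{2 \left(-2\right)}\right)^{2} - 21\right)^{2} + 517\right) = - 1450 \left(\left(2 + \left(\frac{1}{2} \left(- \frac{1}{2}\right)\right)^{2} - 21\right)^{2} + 517\right) = - 1450 \left(\left(2 + \left(- \frac{1}{4}\right)^{2} - 21\right)^{2} + 517\right) = - 1450 \left(\left(2 + \frac{1}{16} - 21\right)^{2} + 517\right) = - 1450 \left(\left(- \frac{303}{16}\right)^{2} + 517\right) = - 1450 \left(\frac{91809}{256} + 517\right) = \left(-1450\right) \frac{224161}{256} = - \frac{162516725}{128}$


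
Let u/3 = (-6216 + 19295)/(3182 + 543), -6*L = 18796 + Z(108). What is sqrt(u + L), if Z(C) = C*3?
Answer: I*sqrt(15865500183)/2235 ≈ 56.357*I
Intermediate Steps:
Z(C) = 3*C
L = -9560/3 (L = -(18796 + 3*108)/6 = -(18796 + 324)/6 = -1/6*19120 = -9560/3 ≈ -3186.7)
u = 39237/3725 (u = 3*((-6216 + 19295)/(3182 + 543)) = 3*(13079/3725) = 39237/3725 ≈ 10.533)
sqrt(u + L) = sqrt(39237/3725 - 9560/3) = sqrt(-35493289/11175) = I*sqrt(15865500183)/2235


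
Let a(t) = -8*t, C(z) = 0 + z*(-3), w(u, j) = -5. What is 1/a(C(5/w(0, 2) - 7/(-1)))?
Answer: 1/144 ≈ 0.0069444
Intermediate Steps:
C(z) = -3*z (C(z) = 0 - 3*z = -3*z)
1/a(C(5/w(0, 2) - 7/(-1))) = 1/(-(-24)*(5/(-5) - 7/(-1))) = 1/(-(-24)*(5*(-⅕) - 7*(-1))) = 1/(-(-24)*(-1 + 7)) = 1/(-(-24)*6) = 1/(-8*(-18)) = 1/144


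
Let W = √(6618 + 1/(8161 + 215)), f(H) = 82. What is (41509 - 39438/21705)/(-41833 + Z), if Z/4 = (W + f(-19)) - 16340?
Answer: -231726640154691/596601262784591 - 300304469*√116075380686/86507183103765695 ≈ -0.38959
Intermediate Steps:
W = √116075380686/4188 (W = √(6618 + 1/8376) = √(55432369/8376) = √116075380686/4188 ≈ 81.351)
Z = -65032 + √116075380686/1047 (Z = 4*((√116075380686/4188 + 82) - 16340) = 4*((82 + √116075380686/4188) - 16340) = 4*(-16258 + √116075380686/4188) = -65032 + √116075380686/1047 ≈ -64707.)
(41509 - 39438/21705)/(-41833 + Z) = (41509 - 39438/21705)/(-41833 + (-65032 + √116075380686/1047)) = (41509 - 39438*1/21705)/(-106865 + √116075380686/1047) = (41509 - 13146/7235)/(-106865 + √116075380686/1047) = 300304469/(7235*(-106865 + √116075380686/1047))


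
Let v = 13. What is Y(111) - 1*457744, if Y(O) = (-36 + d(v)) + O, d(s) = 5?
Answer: -457664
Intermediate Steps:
Y(O) = -31 + O (Y(O) = (-36 + 5) + O = -31 + O)
Y(111) - 1*457744 = (-31 + 111) - 1*457744 = 80 - 457744 = -457664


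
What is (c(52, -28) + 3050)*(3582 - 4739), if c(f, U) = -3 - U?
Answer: -3557775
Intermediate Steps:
(c(52, -28) + 3050)*(3582 - 4739) = ((-3 - 1*(-28)) + 3050)*(3582 - 4739) = ((-3 + 28) + 3050)*(-1157) = (25 + 3050)*(-1157) = 3075*(-1157) = -3557775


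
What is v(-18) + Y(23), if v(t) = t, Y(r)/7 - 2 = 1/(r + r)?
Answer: -177/46 ≈ -3.8478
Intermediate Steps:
Y(r) = 14 + 7/(2*r) (Y(r) = 14 + 7/(r + r) = 14 + 7/((2*r)) = 14 + 7*(1/(2*r)) = 14 + 7/(2*r))
v(-18) + Y(23) = -18 + (14 + (7/2)/23) = -18 + (14 + (7/2)*(1/23)) = -18 + (14 + 7/46) = -18 + 651/46 = -177/46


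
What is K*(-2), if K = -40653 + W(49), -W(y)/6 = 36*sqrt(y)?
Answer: 84330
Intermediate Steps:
W(y) = -216*sqrt(y)
K = -42165 (K = -40653 - 216*sqrt(49) = -40653 - 216*7 = -40653 - 1512 = -42165)
K*(-2) = -42165*(-2) = 84330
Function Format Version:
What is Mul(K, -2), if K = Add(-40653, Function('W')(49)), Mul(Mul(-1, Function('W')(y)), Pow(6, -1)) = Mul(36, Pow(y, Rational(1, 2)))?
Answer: 84330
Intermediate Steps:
Function('W')(y) = Mul(-216, Pow(y, Rational(1, 2))) (Function('W')(y) = Mul(-6, Mul(36, Pow(y, Rational(1, 2)))) = Mul(-216, Pow(y, Rational(1, 2))))
K = -42165 (K = Add(-40653, Mul(-216, Pow(49, Rational(1, 2)))) = Add(-40653, Mul(-216, 7)) = Add(-40653, -1512) = -42165)
Mul(K, -2) = Mul(-42165, -2) = 84330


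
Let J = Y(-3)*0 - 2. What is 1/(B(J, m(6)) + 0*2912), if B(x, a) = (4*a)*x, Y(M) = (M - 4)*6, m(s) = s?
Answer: -1/48 ≈ -0.020833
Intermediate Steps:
Y(M) = -24 + 6*M (Y(M) = (-4 + M)*6 = -24 + 6*M)
J = -2 (J = (-24 + 6*(-3))*0 - 2 = (-24 - 18)*0 - 2 = -42*0 - 2 = 0 - 2 = -2)
B(x, a) = 4*a*x
1/(B(J, m(6)) + 0*2912) = 1/(4*6*(-2) + 0*2912) = 1/(-48 + 0) = 1/(-48) = -1/48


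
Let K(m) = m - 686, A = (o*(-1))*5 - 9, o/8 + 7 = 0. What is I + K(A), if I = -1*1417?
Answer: -1832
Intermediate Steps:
o = -56 (o = -56 + 8*0 = -56 + 0 = -56)
A = 271 (A = -56*(-1)*5 - 9 = 56*5 - 9 = 280 - 9 = 271)
K(m) = -686 + m
I = -1417
I + K(A) = -1417 + (-686 + 271) = -1417 - 415 = -1832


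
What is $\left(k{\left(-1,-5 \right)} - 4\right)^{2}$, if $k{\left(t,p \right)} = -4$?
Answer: $64$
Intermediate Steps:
$\left(k{\left(-1,-5 \right)} - 4\right)^{2} = \left(-4 - 4\right)^{2} = \left(-8\right)^{2} = 64$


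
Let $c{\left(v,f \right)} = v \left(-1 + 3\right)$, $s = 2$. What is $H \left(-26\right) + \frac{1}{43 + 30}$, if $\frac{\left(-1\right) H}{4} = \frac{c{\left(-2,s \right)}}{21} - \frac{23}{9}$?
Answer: $- \frac{1313353}{4599} \approx -285.57$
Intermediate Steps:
$c{\left(v,f \right)} = 2 v$ ($c{\left(v,f \right)} = v 2 = 2 v$)
$H = \frac{692}{63}$ ($H = - 4 \left(\frac{2 \left(-2\right)}{21} - \frac{23}{9}\right) = - 4 \left(\left(-4\right) \frac{1}{21} - \frac{23}{9}\right) = - 4 \left(- \frac{4}{21} - \frac{23}{9}\right) = \left(-4\right) \left(- \frac{173}{63}\right) = \frac{692}{63} \approx 10.984$)
$H \left(-26\right) + \frac{1}{43 + 30} = \frac{692}{63} \left(-26\right) + \frac{1}{43 + 30} = - \frac{17992}{63} + \frac{1}{73} = - \frac{1313353}{4599}$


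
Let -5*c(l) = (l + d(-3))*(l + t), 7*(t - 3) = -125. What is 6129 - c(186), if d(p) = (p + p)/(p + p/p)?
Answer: 62991/5 ≈ 12598.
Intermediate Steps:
d(p) = 2*p/(1 + p) (d(p) = (2*p)/(p + 1) = (2*p)/(1 + p) = 2*p/(1 + p))
t = -104/7 (t = 3 + (⅐)*(-125) = 3 - 125/7 = -104/7 ≈ -14.857)
c(l) = -(3 + l)*(-104/7 + l)/5 (c(l) = -(l + 2*(-3)/(1 - 3))*(l - 104/7)/5 = -(l + 2*(-3)/(-2))*(-104/7 + l)/5 = -(l + 2*(-3)*(-½))*(-104/7 + l)/5 = -(l + 3)*(-104/7 + l)/5 = -(3 + l)*(-104/7 + l)/5)
6129 - c(186) = 6129 - (312/35 - ⅕*186² + (83/35)*186) = 6129 - (312/35 - ⅕*34596 + 15438/35) = 6129 - (312/35 - 34596/5 + 15438/35) = 6129 - 1*(-32346/5) = 6129 + 32346/5 = 62991/5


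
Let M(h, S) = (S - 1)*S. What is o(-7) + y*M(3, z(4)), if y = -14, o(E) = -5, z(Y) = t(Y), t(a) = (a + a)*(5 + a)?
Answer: -71573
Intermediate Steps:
t(a) = 2*a*(5 + a) (t(a) = (2*a)*(5 + a) = 2*a*(5 + a))
z(Y) = 2*Y*(5 + Y)
M(h, S) = S*(-1 + S) (M(h, S) = (-1 + S)*S = S*(-1 + S))
o(-7) + y*M(3, z(4)) = -5 - 14*2*4*(5 + 4)*(-1 + 2*4*(5 + 4)) = -5 - 14*2*4*9*(-1 + 2*4*9) = -5 - 1008*(-1 + 72) = -5 - 1008*71 = -5 - 14*5112 = -5 - 71568 = -71573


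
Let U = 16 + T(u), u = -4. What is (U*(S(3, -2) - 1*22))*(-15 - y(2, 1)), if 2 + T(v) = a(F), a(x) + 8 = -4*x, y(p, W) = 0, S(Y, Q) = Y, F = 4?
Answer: -2850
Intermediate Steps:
a(x) = -8 - 4*x
T(v) = -26 (T(v) = -2 + (-8 - 4*4) = -2 + (-8 - 16) = -2 - 24 = -26)
U = -10 (U = 16 - 26 = -10)
(U*(S(3, -2) - 1*22))*(-15 - y(2, 1)) = (-10*(3 - 1*22))*(-15 - 1*0) = (-10*(3 - 22))*(-15 + 0) = -10*(-19)*(-15) = 190*(-15) = -2850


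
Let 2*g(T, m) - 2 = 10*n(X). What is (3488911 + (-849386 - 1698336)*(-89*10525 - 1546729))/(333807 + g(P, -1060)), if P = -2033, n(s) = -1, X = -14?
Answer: 6327153880699/333803 ≈ 1.8955e+7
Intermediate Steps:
g(T, m) = -4 (g(T, m) = 1 + (10*(-1))/2 = 1 + (½)*(-10) = 1 - 5 = -4)
(3488911 + (-849386 - 1698336)*(-89*10525 - 1546729))/(333807 + g(P, -1060)) = (3488911 + (-849386 - 1698336)*(-89*10525 - 1546729))/(333807 - 4) = (3488911 - 2547722*(-936725 - 1546729))/333803 = (3488911 - 2547722*(-2483454))*(1/333803) = (3488911 + 6327150391788)*(1/333803) = 6327153880699*(1/333803) = 6327153880699/333803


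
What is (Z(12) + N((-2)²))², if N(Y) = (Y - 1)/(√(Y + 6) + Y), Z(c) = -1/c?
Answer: 889/144 - 23*√10/12 ≈ 0.11258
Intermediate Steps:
N(Y) = (-1 + Y)/(Y + √(6 + Y)) (N(Y) = (-1 + Y)/(√(6 + Y) + Y) = (-1 + Y)/(Y + √(6 + Y)))
(Z(12) + N((-2)²))² = (-1/12 + (-1 + (-2)²)/((-2)² + √(6 + (-2)²)))² = (-1*1/12 + (-1 + 4)/(4 + √(6 + 4)))² = (-1/12 + 3/(4 + √10))²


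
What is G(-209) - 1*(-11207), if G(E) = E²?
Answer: 54888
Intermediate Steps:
G(-209) - 1*(-11207) = (-209)² - 1*(-11207) = 43681 + 11207 = 54888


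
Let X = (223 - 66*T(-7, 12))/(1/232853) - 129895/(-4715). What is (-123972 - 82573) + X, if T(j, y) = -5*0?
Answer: 48771678561/943 ≈ 5.1720e+7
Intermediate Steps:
T(j, y) = 0
X = 48966450496/943 (X = (223 - 66*0)/(1/232853) - 129895/(-4715) = (223 + 0)/(1/232853) - 129895*(-1/4715) = 223*232853 + 25979/943 = 51926219 + 25979/943 = 48966450496/943 ≈ 5.1926e+7)
(-123972 - 82573) + X = (-123972 - 82573) + 48966450496/943 = -206545 + 48966450496/943 = 48771678561/943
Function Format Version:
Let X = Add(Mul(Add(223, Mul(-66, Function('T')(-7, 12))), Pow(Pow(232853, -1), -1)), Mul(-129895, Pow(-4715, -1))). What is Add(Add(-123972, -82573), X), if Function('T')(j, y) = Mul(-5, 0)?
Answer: Rational(48771678561, 943) ≈ 5.1720e+7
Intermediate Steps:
Function('T')(j, y) = 0
X = Rational(48966450496, 943) (X = Add(Mul(Add(223, Mul(-66, 0)), Pow(Pow(232853, -1), -1)), Mul(-129895, Pow(-4715, -1))) = Add(Mul(Add(223, 0), Pow(Rational(1, 232853), -1)), Mul(-129895, Rational(-1, 4715))) = Add(Mul(223, 232853), Rational(25979, 943)) = Add(51926219, Rational(25979, 943)) = Rational(48966450496, 943) ≈ 5.1926e+7)
Add(Add(-123972, -82573), X) = Add(Add(-123972, -82573), Rational(48966450496, 943)) = Add(-206545, Rational(48966450496, 943)) = Rational(48771678561, 943)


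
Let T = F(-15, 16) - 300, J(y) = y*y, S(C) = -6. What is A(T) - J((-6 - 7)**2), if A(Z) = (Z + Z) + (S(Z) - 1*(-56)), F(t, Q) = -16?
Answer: -29143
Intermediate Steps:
J(y) = y**2
T = -316 (T = -16 - 300 = -316)
A(Z) = 50 + 2*Z (A(Z) = (Z + Z) + (-6 - 1*(-56)) = 2*Z + (-6 + 56) = 2*Z + 50 = 50 + 2*Z)
A(T) - J((-6 - 7)**2) = (50 + 2*(-316)) - ((-6 - 7)**2)**2 = (50 - 632) - ((-13)**2)**2 = -582 - 1*169**2 = -582 - 1*28561 = -582 - 28561 = -29143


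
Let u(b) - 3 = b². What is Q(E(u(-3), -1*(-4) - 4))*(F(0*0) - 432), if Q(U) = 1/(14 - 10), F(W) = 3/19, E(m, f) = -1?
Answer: -8205/76 ≈ -107.96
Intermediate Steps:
u(b) = 3 + b²
F(W) = 3/19 (F(W) = 3*(1/19) = 3/19)
Q(U) = ¼ (Q(U) = 1/4 = ¼)
Q(E(u(-3), -1*(-4) - 4))*(F(0*0) - 432) = (3/19 - 432)/4 = (¼)*(-8205/19) = -8205/76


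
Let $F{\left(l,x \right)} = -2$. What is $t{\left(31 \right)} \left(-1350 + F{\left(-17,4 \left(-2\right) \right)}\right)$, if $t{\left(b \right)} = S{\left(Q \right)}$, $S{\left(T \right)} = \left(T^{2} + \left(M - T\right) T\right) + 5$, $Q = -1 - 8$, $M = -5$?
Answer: $-67600$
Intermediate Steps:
$Q = -9$ ($Q = -1 - 8 = -9$)
$S{\left(T \right)} = 5 + T^{2} + T \left(-5 - T\right)$ ($S{\left(T \right)} = \left(T^{2} + \left(-5 - T\right) T\right) + 5 = \left(T^{2} + T \left(-5 - T\right)\right) + 5 = 5 + T^{2} + T \left(-5 - T\right)$)
$t{\left(b \right)} = 50$ ($t{\left(b \right)} = 5 - -45 = 5 + 45 = 50$)
$t{\left(31 \right)} \left(-1350 + F{\left(-17,4 \left(-2\right) \right)}\right) = 50 \left(-1350 - 2\right) = 50 \left(-1352\right) = -67600$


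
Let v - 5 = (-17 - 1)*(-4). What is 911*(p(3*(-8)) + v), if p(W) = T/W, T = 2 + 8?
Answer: 837209/12 ≈ 69767.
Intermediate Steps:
T = 10
v = 77 (v = 5 + (-17 - 1)*(-4) = 5 - 18*(-4) = 5 + 72 = 77)
p(W) = 10/W
911*(p(3*(-8)) + v) = 911*(10/((3*(-8))) + 77) = 911*(10/(-24) + 77) = 911*(10*(-1/24) + 77) = 911*(-5/12 + 77) = 911*(919/12) = 837209/12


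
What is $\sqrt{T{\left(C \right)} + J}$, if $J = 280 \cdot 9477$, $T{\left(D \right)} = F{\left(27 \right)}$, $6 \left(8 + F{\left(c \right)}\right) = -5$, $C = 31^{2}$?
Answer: $\frac{\sqrt{95527842}}{6} \approx 1629.0$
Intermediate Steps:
$C = 961$
$F{\left(c \right)} = - \frac{53}{6}$ ($F{\left(c \right)} = -8 + \frac{1}{6} \left(-5\right) = -8 - \frac{5}{6} = - \frac{53}{6}$)
$T{\left(D \right)} = - \frac{53}{6}$
$J = 2653560$
$\sqrt{T{\left(C \right)} + J} = \sqrt{- \frac{53}{6} + 2653560} = \sqrt{\frac{15921307}{6}} = \frac{\sqrt{95527842}}{6}$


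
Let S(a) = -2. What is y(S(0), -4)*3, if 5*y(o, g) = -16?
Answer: -48/5 ≈ -9.6000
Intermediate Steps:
y(o, g) = -16/5 (y(o, g) = (⅕)*(-16) = -16/5)
y(S(0), -4)*3 = -16/5*3 = -48/5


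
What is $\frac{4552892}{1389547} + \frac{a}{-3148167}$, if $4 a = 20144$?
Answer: $\frac{14326266590272}{4374526010349} \approx 3.2749$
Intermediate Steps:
$a = 5036$ ($a = \frac{1}{4} \cdot 20144 = 5036$)
$\frac{4552892}{1389547} + \frac{a}{-3148167} = \frac{4552892}{1389547} + \frac{5036}{-3148167} = 4552892 \cdot \frac{1}{1389547} + 5036 \left(- \frac{1}{3148167}\right) = \frac{4552892}{1389547} - \frac{5036}{3148167} = \frac{14326266590272}{4374526010349}$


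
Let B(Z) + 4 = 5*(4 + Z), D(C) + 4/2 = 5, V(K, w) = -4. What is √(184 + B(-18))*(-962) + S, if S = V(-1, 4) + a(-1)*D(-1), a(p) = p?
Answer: -7 - 962*√110 ≈ -10097.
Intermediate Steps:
D(C) = 3 (D(C) = -2 + 5 = 3)
B(Z) = 16 + 5*Z (B(Z) = -4 + 5*(4 + Z) = -4 + (20 + 5*Z) = 16 + 5*Z)
S = -7 (S = -4 - 1*3 = -4 - 3 = -7)
√(184 + B(-18))*(-962) + S = √(184 + (16 + 5*(-18)))*(-962) - 7 = √(184 + (16 - 90))*(-962) - 7 = √(184 - 74)*(-962) - 7 = √110*(-962) - 7 = -962*√110 - 7 = -7 - 962*√110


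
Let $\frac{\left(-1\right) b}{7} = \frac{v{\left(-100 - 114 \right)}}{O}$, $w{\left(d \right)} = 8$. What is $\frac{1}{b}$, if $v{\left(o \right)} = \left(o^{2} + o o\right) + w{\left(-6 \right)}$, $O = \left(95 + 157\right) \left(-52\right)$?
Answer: $\frac{117}{5725} \approx 0.020437$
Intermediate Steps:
$O = -13104$ ($O = 252 \left(-52\right) = -13104$)
$v{\left(o \right)} = 8 + 2 o^{2}$ ($v{\left(o \right)} = \left(o^{2} + o o\right) + 8 = \left(o^{2} + o^{2}\right) + 8 = 2 o^{2} + 8 = 8 + 2 o^{2}$)
$b = \frac{5725}{117}$ ($b = - 7 \frac{8 + 2 \left(-100 - 114\right)^{2}}{-13104} = - 7 \left(8 + 2 \left(-214\right)^{2}\right) \left(- \frac{1}{13104}\right) = - 7 \left(8 + 2 \cdot 45796\right) \left(- \frac{1}{13104}\right) = - 7 \left(8 + 91592\right) \left(- \frac{1}{13104}\right) = - 7 \cdot 91600 \left(- \frac{1}{13104}\right) = \left(-7\right) \left(- \frac{5725}{819}\right) = \frac{5725}{117} \approx 48.932$)
$\frac{1}{b} = \frac{1}{\frac{5725}{117}} = \frac{117}{5725}$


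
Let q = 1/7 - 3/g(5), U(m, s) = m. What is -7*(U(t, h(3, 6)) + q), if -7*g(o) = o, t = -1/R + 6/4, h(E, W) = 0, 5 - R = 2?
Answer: -1157/30 ≈ -38.567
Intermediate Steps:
R = 3 (R = 5 - 1*2 = 5 - 2 = 3)
t = 7/6 (t = -1/3 + 6/4 = -1*1/3 + 6*(1/4) = -1/3 + 3/2 = 7/6 ≈ 1.1667)
g(o) = -o/7
q = 152/35 (q = 1/7 - 3/((-1/7*5)) = 1*(1/7) - 3/(-5/7) = 1/7 - 3*(-7/5) = 1/7 + 21/5 = 152/35 ≈ 4.3429)
-7*(U(t, h(3, 6)) + q) = -7*(7/6 + 152/35) = -7*1157/210 = -1157/30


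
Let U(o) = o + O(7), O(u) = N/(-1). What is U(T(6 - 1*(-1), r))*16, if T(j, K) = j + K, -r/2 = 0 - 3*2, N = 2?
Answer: 272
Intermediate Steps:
r = 12 (r = -2*(0 - 3*2) = -2*(0 - 6) = -2*(-6) = 12)
O(u) = -2 (O(u) = 2/(-1) = 2*(-1) = -2)
T(j, K) = K + j
U(o) = -2 + o (U(o) = o - 2 = -2 + o)
U(T(6 - 1*(-1), r))*16 = (-2 + (12 + (6 - 1*(-1))))*16 = (-2 + (12 + (6 + 1)))*16 = (-2 + (12 + 7))*16 = (-2 + 19)*16 = 17*16 = 272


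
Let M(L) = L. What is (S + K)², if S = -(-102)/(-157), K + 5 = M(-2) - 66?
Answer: 133702969/24649 ≈ 5424.3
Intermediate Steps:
K = -73 (K = -5 + (-2 - 66) = -5 - 68 = -73)
S = -102/157 (S = -(-102)*(-1)/157 = -1*102/157 = -102/157 ≈ -0.64968)
(S + K)² = (-102/157 - 73)² = (-11563/157)² = 133702969/24649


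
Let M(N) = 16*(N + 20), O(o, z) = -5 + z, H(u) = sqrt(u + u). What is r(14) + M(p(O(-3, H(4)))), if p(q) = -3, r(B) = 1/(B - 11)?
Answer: 817/3 ≈ 272.33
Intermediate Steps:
r(B) = 1/(-11 + B)
H(u) = sqrt(2)*sqrt(u) (H(u) = sqrt(2*u) = sqrt(2)*sqrt(u))
M(N) = 320 + 16*N (M(N) = 16*(20 + N) = 320 + 16*N)
r(14) + M(p(O(-3, H(4)))) = 1/(-11 + 14) + (320 + 16*(-3)) = 1/3 + (320 - 48) = 1/3 + 272 = 817/3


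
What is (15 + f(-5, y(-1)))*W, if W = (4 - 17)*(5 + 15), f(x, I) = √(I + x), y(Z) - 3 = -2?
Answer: -3900 - 520*I ≈ -3900.0 - 520.0*I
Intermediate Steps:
y(Z) = 1 (y(Z) = 3 - 2 = 1)
W = -260 (W = -13*20 = -260)
(15 + f(-5, y(-1)))*W = (15 + √(1 - 5))*(-260) = (15 + √(-4))*(-260) = (15 + 2*I)*(-260) = -3900 - 520*I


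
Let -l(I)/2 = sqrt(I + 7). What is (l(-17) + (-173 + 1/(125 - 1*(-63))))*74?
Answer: -1203351/94 - 148*I*sqrt(10) ≈ -12802.0 - 468.02*I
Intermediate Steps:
l(I) = -2*sqrt(7 + I) (l(I) = -2*sqrt(I + 7) = -2*sqrt(7 + I))
(l(-17) + (-173 + 1/(125 - 1*(-63))))*74 = (-2*sqrt(7 - 17) + (-173 + 1/(125 - 1*(-63))))*74 = (-2*I*sqrt(10) + (-173 + 1/(125 + 63)))*74 = (-2*I*sqrt(10) + (-173 + 1/188))*74 = (-2*I*sqrt(10) - 32523/188)*74 = (-32523/188 - 2*I*sqrt(10))*74 = -1203351/94 - 148*I*sqrt(10)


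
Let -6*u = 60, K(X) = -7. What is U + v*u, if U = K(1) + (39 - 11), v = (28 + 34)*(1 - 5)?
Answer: 2501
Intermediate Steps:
v = -248 (v = 62*(-4) = -248)
u = -10 (u = -⅙*60 = -10)
U = 21 (U = -7 + (39 - 11) = -7 + 28 = 21)
U + v*u = 21 - 248*(-10) = 21 + 2480 = 2501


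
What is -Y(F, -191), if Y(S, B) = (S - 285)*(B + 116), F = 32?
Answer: -18975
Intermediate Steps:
Y(S, B) = (-285 + S)*(116 + B)
-Y(F, -191) = -(-33060 - 285*(-191) + 116*32 - 191*32) = -(-33060 + 54435 + 3712 - 6112) = -1*18975 = -18975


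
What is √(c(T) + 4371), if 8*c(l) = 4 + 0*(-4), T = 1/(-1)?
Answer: √17486/2 ≈ 66.117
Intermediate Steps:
T = -1
c(l) = ½ (c(l) = (4 + 0*(-4))/8 = (4 + 0)/8 = (⅛)*4 = ½)
√(c(T) + 4371) = √(½ + 4371) = √(8743/2) = √17486/2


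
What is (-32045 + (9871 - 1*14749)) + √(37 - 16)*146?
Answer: -36923 + 146*√21 ≈ -36254.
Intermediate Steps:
(-32045 + (9871 - 1*14749)) + √(37 - 16)*146 = (-32045 + (9871 - 14749)) + √21*146 = (-32045 - 4878) + 146*√21 = -36923 + 146*√21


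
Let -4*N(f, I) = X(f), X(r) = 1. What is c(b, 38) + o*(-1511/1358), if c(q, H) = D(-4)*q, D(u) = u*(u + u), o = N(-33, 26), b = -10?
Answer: -1736729/5432 ≈ -319.72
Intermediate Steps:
N(f, I) = -¼ (N(f, I) = -¼*1 = -¼)
o = -¼ ≈ -0.25000
D(u) = 2*u² (D(u) = u*(2*u) = 2*u²)
c(q, H) = 32*q (c(q, H) = (2*(-4)²)*q = (2*16)*q = 32*q)
c(b, 38) + o*(-1511/1358) = 32*(-10) - (-1511)/(4*1358) = -320 - (-1511)/(4*1358) = -320 - ¼*(-1511/1358) = -320 + 1511/5432 = -1736729/5432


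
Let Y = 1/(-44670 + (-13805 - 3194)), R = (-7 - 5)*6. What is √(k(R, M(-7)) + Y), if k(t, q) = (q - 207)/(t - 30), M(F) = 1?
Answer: 4*√1248583936929/3145119 ≈ 1.4211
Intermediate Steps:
R = -72 (R = -12*6 = -72)
k(t, q) = (-207 + q)/(-30 + t)
Y = -1/61669 (Y = 1/(-44670 - 16999) = 1/(-61669) = -1/61669 ≈ -1.6216e-5)
√(k(R, M(-7)) + Y) = √((-207 + 1)/(-30 - 72) - 1/61669) = √(-206/(-102) - 1/61669) = √(-1/102*(-206) - 1/61669) = √(103/51 - 1/61669) = √(6351856/3145119) = 4*√1248583936929/3145119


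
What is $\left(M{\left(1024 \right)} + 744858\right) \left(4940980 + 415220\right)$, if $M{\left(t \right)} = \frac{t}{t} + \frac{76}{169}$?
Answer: $\frac{674245135181400}{169} \approx 3.9896 \cdot 10^{12}$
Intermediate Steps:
$M{\left(t \right)} = \frac{245}{169}$ ($M{\left(t \right)} = 1 + 76 \cdot \frac{1}{169} = 1 + \frac{76}{169} = \frac{245}{169}$)
$\left(M{\left(1024 \right)} + 744858\right) \left(4940980 + 415220\right) = \left(\frac{245}{169} + 744858\right) \left(4940980 + 415220\right) = \frac{125881247}{169} \cdot 5356200 = \frac{674245135181400}{169}$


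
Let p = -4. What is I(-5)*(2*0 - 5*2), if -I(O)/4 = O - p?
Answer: -40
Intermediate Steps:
I(O) = -16 - 4*O (I(O) = -4*(O - 1*(-4)) = -4*(O + 4) = -4*(4 + O) = -16 - 4*O)
I(-5)*(2*0 - 5*2) = (-16 - 4*(-5))*(2*0 - 5*2) = (-16 + 20)*(0 - 10) = 4*(-10) = -40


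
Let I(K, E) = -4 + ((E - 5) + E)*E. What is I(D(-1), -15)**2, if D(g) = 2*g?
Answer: 271441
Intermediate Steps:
I(K, E) = -4 + E*(-5 + 2*E) (I(K, E) = -4 + ((-5 + E) + E)*E = -4 + (-5 + 2*E)*E = -4 + E*(-5 + 2*E))
I(D(-1), -15)**2 = (-4 - 5*(-15) + 2*(-15)**2)**2 = (-4 + 75 + 2*225)**2 = (-4 + 75 + 450)**2 = 521**2 = 271441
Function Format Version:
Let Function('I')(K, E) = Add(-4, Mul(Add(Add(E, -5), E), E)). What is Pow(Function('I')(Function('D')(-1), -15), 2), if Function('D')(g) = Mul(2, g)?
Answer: 271441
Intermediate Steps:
Function('I')(K, E) = Add(-4, Mul(E, Add(-5, Mul(2, E)))) (Function('I')(K, E) = Add(-4, Mul(Add(Add(-5, E), E), E)) = Add(-4, Mul(Add(-5, Mul(2, E)), E)) = Add(-4, Mul(E, Add(-5, Mul(2, E)))))
Pow(Function('I')(Function('D')(-1), -15), 2) = Pow(Add(-4, Mul(-5, -15), Mul(2, Pow(-15, 2))), 2) = Pow(Add(-4, 75, Mul(2, 225)), 2) = Pow(Add(-4, 75, 450), 2) = Pow(521, 2) = 271441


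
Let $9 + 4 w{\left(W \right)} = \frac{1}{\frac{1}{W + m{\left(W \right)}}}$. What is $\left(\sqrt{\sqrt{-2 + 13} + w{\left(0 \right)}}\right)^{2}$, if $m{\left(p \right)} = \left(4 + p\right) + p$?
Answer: $- \frac{5}{4} + \sqrt{11} \approx 2.0666$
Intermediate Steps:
$m{\left(p \right)} = 4 + 2 p$
$w{\left(W \right)} = - \frac{5}{4} + \frac{3 W}{4}$ ($w{\left(W \right)} = - \frac{9}{4} + \frac{1}{4 \frac{1}{W + \left(4 + 2 W\right)}} = - \frac{9}{4} + \frac{1}{4 \frac{1}{4 + 3 W}} = - \frac{9}{4} + \frac{4 + 3 W}{4} = - \frac{9}{4} + \left(1 + \frac{3 W}{4}\right) = - \frac{5}{4} + \frac{3 W}{4}$)
$\left(\sqrt{\sqrt{-2 + 13} + w{\left(0 \right)}}\right)^{2} = \left(\sqrt{\sqrt{-2 + 13} + \left(- \frac{5}{4} + \frac{3}{4} \cdot 0\right)}\right)^{2} = \left(\sqrt{\sqrt{11} + \left(- \frac{5}{4} + 0\right)}\right)^{2} = \left(\sqrt{\sqrt{11} - \frac{5}{4}}\right)^{2} = \left(\sqrt{- \frac{5}{4} + \sqrt{11}}\right)^{2} = - \frac{5}{4} + \sqrt{11}$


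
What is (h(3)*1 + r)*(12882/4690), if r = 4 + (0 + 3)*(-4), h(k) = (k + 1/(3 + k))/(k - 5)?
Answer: -49381/1876 ≈ -26.323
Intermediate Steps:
h(k) = (k + 1/(3 + k))/(-5 + k)
r = -8 (r = 4 + 3*(-4) = 4 - 12 = -8)
(h(3)*1 + r)*(12882/4690) = (((1 + 3**2 + 3*3)/(-15 + 3**2 - 2*3))*1 - 8)*(12882/4690) = (((1 + 9 + 9)/(-15 + 9 - 6))*1 - 8)*(12882*(1/4690)) = ((19/(-12))*1 - 8)*(6441/2345) = (-1/12*19*1 - 8)*(6441/2345) = (-19/12*1 - 8)*(6441/2345) = (-19/12 - 8)*(6441/2345) = -115/12*6441/2345 = -49381/1876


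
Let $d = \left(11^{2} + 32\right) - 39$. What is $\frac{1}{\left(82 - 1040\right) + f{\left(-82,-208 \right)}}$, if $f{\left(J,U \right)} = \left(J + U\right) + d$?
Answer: $- \frac{1}{1134} \approx -0.00088183$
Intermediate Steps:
$d = 114$ ($d = \left(121 + 32\right) - 39 = 153 - 39 = 114$)
$f{\left(J,U \right)} = 114 + J + U$ ($f{\left(J,U \right)} = \left(J + U\right) + 114 = 114 + J + U$)
$\frac{1}{\left(82 - 1040\right) + f{\left(-82,-208 \right)}} = \frac{1}{\left(82 - 1040\right) - 176} = \frac{1}{-958 - 176} = \frac{1}{-1134} = - \frac{1}{1134}$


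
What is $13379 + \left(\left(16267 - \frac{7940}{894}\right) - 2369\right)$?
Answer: $\frac{12188849}{447} \approx 27268.0$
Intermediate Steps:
$13379 + \left(\left(16267 - \frac{7940}{894}\right) - 2369\right) = 13379 + \left(\left(16267 - \frac{3970}{447}\right) - 2369\right) = 13379 + \left(\frac{7267379}{447} - 2369\right) = 13379 + \frac{6208436}{447} = \frac{12188849}{447}$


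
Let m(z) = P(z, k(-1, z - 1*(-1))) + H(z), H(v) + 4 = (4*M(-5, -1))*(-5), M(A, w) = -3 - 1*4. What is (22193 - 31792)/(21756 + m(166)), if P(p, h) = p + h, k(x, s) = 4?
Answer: -9599/22062 ≈ -0.43509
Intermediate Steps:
M(A, w) = -7 (M(A, w) = -3 - 4 = -7)
H(v) = 136 (H(v) = -4 + (4*(-7))*(-5) = -4 - 28*(-5) = -4 + 140 = 136)
P(p, h) = h + p
m(z) = 140 + z (m(z) = (4 + z) + 136 = 140 + z)
(22193 - 31792)/(21756 + m(166)) = (22193 - 31792)/(21756 + (140 + 166)) = -9599/(21756 + 306) = -9599/22062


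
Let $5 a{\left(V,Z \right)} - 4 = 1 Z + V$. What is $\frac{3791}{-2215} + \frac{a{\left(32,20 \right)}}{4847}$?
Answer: $- \frac{18350169}{10736105} \approx -1.7092$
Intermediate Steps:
$a{\left(V,Z \right)} = \frac{4}{5} + \frac{V}{5} + \frac{Z}{5}$ ($a{\left(V,Z \right)} = \frac{4}{5} + \frac{1 Z + V}{5} = \frac{4}{5} + \frac{Z + V}{5} = \frac{4}{5} + \frac{V + Z}{5} = \frac{4}{5} + \left(\frac{V}{5} + \frac{Z}{5}\right) = \frac{4}{5} + \frac{V}{5} + \frac{Z}{5}$)
$\frac{3791}{-2215} + \frac{a{\left(32,20 \right)}}{4847} = \frac{3791}{-2215} + \frac{\frac{4}{5} + \frac{1}{5} \cdot 32 + \frac{1}{5} \cdot 20}{4847} = 3791 \left(- \frac{1}{2215}\right) + \left(\frac{4}{5} + \frac{32}{5} + 4\right) \frac{1}{4847} = - \frac{3791}{2215} + \frac{56}{5} \cdot \frac{1}{4847} = - \frac{3791}{2215} + \frac{56}{24235} = - \frac{18350169}{10736105}$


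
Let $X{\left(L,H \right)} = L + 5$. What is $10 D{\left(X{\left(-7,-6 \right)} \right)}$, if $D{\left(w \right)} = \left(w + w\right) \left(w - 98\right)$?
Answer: $4000$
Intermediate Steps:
$X{\left(L,H \right)} = 5 + L$
$D{\left(w \right)} = 2 w \left(-98 + w\right)$
$10 D{\left(X{\left(-7,-6 \right)} \right)} = 10 \cdot 2 \left(5 - 7\right) \left(-98 + \left(5 - 7\right)\right) = 10 \cdot 2 \left(-2\right) \left(-98 - 2\right) = 10 \cdot 2 \left(-2\right) \left(-100\right) = 10 \cdot 400 = 4000$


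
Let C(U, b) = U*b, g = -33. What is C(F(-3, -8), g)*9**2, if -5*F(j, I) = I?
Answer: -21384/5 ≈ -4276.8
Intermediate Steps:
F(j, I) = -I/5
C(F(-3, -8), g)*9**2 = (-1/5*(-8)*(-33))*9**2 = ((8/5)*(-33))*81 = -264/5*81 = -21384/5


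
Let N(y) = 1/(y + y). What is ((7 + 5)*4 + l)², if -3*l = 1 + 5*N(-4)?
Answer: 146689/64 ≈ 2292.0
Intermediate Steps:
N(y) = 1/(2*y)
l = -⅛ (l = -(1 + 5*((½)/(-4)))/3 = -(1 + 5*((½)*(-¼)))/3 = -(1 + 5*(-⅛))/3 = -(1 - 5/8)/3 = -⅓*3/8 = -⅛ ≈ -0.12500)
((7 + 5)*4 + l)² = ((7 + 5)*4 - ⅛)² = (12*4 - ⅛)² = (48 - ⅛)² = (383/8)² = 146689/64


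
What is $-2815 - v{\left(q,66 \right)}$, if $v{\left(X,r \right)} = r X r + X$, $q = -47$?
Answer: $201964$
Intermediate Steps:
$v{\left(X,r \right)} = X + X r^{2}$ ($v{\left(X,r \right)} = X r r + X = X r^{2} + X = X + X r^{2}$)
$-2815 - v{\left(q,66 \right)} = -2815 - - 47 \left(1 + 66^{2}\right) = -2815 - - 47 \left(1 + 4356\right) = -2815 - \left(-47\right) 4357 = -2815 - -204779 = -2815 + 204779 = 201964$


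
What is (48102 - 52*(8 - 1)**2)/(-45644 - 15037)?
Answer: -45554/60681 ≈ -0.75071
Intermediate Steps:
(48102 - 52*(8 - 1)**2)/(-45644 - 15037) = (48102 - 52*7**2)/(-60681) = (48102 - 52*49)*(-1/60681) = (48102 - 2548)*(-1/60681) = 45554*(-1/60681) = -45554/60681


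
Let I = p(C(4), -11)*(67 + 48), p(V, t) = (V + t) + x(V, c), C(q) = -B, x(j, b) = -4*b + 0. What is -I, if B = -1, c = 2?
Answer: 2070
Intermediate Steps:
x(j, b) = -4*b
C(q) = 1 (C(q) = -1*(-1) = 1)
p(V, t) = -8 + V + t (p(V, t) = (V + t) - 4*2 = (V + t) - 8 = -8 + V + t)
I = -2070 (I = (-8 + 1 - 11)*(67 + 48) = -18*115 = -2070)
-I = -1*(-2070) = 2070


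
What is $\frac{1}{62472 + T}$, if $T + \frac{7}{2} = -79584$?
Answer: $- \frac{2}{34231} \approx -5.8427 \cdot 10^{-5}$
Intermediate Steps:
$T = - \frac{159175}{2}$ ($T = - \frac{7}{2} - 79584 = - \frac{159175}{2} \approx -79588.0$)
$\frac{1}{62472 + T} = \frac{1}{62472 - \frac{159175}{2}} = \frac{1}{- \frac{34231}{2}} = - \frac{2}{34231}$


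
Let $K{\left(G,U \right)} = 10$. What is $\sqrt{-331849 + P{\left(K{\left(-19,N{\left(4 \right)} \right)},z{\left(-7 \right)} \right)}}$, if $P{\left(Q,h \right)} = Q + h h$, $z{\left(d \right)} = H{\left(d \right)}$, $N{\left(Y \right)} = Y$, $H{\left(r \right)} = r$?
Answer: $i \sqrt{331790} \approx 576.01 i$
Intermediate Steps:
$z{\left(d \right)} = d$
$P{\left(Q,h \right)} = Q + h^{2}$
$\sqrt{-331849 + P{\left(K{\left(-19,N{\left(4 \right)} \right)},z{\left(-7 \right)} \right)}} = \sqrt{-331849 + \left(10 + \left(-7\right)^{2}\right)} = \sqrt{-331849 + \left(10 + 49\right)} = \sqrt{-331849 + 59} = \sqrt{-331790} = i \sqrt{331790}$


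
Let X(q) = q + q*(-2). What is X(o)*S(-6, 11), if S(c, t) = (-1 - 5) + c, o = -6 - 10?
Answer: -192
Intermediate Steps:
o = -16
S(c, t) = -6 + c
X(q) = -q (X(q) = q - 2*q = -q)
X(o)*S(-6, 11) = (-1*(-16))*(-6 - 6) = 16*(-12) = -192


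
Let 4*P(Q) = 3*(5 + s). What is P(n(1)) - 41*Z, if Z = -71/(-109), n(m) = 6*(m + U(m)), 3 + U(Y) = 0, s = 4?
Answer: -8701/436 ≈ -19.956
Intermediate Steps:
U(Y) = -3 (U(Y) = -3 + 0 = -3)
n(m) = -18 + 6*m (n(m) = 6*(m - 3) = 6*(-3 + m) = -18 + 6*m)
P(Q) = 27/4 (P(Q) = (3*(5 + 4))/4 = (3*9)/4 = (1/4)*27 = 27/4)
Z = 71/109 (Z = -71*(-1/109) = 71/109 ≈ 0.65138)
P(n(1)) - 41*Z = 27/4 - 41*71/109 = 27/4 - 2911/109 = -8701/436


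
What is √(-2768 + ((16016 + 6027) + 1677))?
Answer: 6*√582 ≈ 144.75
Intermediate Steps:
√(-2768 + ((16016 + 6027) + 1677)) = √(-2768 + (22043 + 1677)) = √(-2768 + 23720) = √20952 = 6*√582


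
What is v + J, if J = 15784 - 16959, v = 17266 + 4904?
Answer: 20995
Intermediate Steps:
v = 22170
J = -1175
v + J = 22170 - 1175 = 20995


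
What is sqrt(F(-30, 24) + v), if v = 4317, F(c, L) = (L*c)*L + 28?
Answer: I*sqrt(12935) ≈ 113.73*I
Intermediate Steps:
F(c, L) = 28 + c*L**2 (F(c, L) = c*L**2 + 28 = 28 + c*L**2)
sqrt(F(-30, 24) + v) = sqrt((28 - 30*24**2) + 4317) = sqrt((28 - 30*576) + 4317) = sqrt((28 - 17280) + 4317) = sqrt(-17252 + 4317) = sqrt(-12935) = I*sqrt(12935)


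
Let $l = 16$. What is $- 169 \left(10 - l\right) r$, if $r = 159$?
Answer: $161226$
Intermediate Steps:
$- 169 \left(10 - l\right) r = - 169 \left(10 - 16\right) 159 = \left(-169\right) \left(-6\right) 159 = 1014 \cdot 159 = 161226$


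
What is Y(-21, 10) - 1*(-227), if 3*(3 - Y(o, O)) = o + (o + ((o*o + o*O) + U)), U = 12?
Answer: 163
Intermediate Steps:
Y(o, O) = -1 - 2*o/3 - o²/3 - O*o/3 (Y(o, O) = 3 - (o + (o + ((o*o + o*O) + 12)))/3 = 3 - (o + (o + ((o² + O*o) + 12)))/3 = 3 - (o + (o + (12 + o² + O*o)))/3 = 3 - (o + (12 + o + o² + O*o))/3 = 3 - (12 + o² + 2*o + O*o)/3 = 3 + (-4 - 2*o/3 - o²/3 - O*o/3) = -1 - 2*o/3 - o²/3 - O*o/3)
Y(-21, 10) - 1*(-227) = (-1 - ⅔*(-21) - ⅓*(-21)² - ⅓*10*(-21)) - 1*(-227) = (-1 + 14 - ⅓*441 + 70) + 227 = (-1 + 14 - 147 + 70) + 227 = -64 + 227 = 163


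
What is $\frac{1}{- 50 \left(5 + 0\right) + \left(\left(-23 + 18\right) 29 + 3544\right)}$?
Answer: $\frac{1}{3149} \approx 0.00031756$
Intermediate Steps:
$\frac{1}{- 50 \left(5 + 0\right) + \left(\left(-23 + 18\right) 29 + 3544\right)} = \frac{1}{\left(-50\right) 5 + \left(\left(-5\right) 29 + 3544\right)} = \frac{1}{-250 + \left(-145 + 3544\right)} = \frac{1}{-250 + 3399} = \frac{1}{3149}$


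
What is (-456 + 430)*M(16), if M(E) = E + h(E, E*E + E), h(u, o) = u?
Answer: -832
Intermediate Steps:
M(E) = 2*E (M(E) = E + E = 2*E)
(-456 + 430)*M(16) = (-456 + 430)*(2*16) = -26*32 = -832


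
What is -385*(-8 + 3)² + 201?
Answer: -9424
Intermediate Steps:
-385*(-8 + 3)² + 201 = -385*(-5)² + 201 = -385*25 + 201 = -9625 + 201 = -9424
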